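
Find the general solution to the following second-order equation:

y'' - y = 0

Characteristic equation: r² - 1 = 0
Roots: r = 1, -1 (distinct real)
General solution: y = C₁e^x + C₂e^(-x)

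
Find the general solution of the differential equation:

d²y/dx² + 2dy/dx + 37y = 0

Characteristic equation: r² + 2r + 37 = 0
Roots: r = -1 ± 6i (complex conjugates)
General solution: y = e^(-x)(C₁cos(6x) + C₂sin(6x))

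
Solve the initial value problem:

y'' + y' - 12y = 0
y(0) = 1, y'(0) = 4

General solution: y = C₁e^(3x) + C₂e^(-4x)
Applying ICs: C₁ = 8/7, C₂ = -1/7
Particular solution: y = (8/7)e^(3x) - (1/7)e^(-4x)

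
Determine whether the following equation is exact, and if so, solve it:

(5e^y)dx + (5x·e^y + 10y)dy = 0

Verify exactness: ∂M/∂y = ∂N/∂x ✓
Find F(x,y) such that ∂F/∂x = M, ∂F/∂y = N
Solution: 5x·e^y + 5y² = C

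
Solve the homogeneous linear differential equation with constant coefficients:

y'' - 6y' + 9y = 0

Characteristic equation: r² - 6r + 9 = 0
Factored: (r - 3)² = 0
Repeated root: r = 3
General solution: y = (C₁ + C₂x)e^(3x)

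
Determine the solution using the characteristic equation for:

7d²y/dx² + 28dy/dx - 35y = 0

Characteristic equation: 7r² + 28r - 35 = 0
Divide by 7: r² + 4r - 5 = 0
Roots: r = 1, -5 (distinct real)
General solution: y = C₁e^x + C₂e^(-5x)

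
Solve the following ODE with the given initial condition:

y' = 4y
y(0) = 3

General solution: y = Ce^(4x)
Applying IC y(0) = 3:
Particular solution: y = 3e^(4x)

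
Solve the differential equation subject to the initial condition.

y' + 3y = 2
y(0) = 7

General solution: y = 2/3 + Ce^(-3x)
Applying y(0) = 7: C = 7 - 2/3 = 19/3
Particular solution: y = 2/3 + (19/3)e^(-3x)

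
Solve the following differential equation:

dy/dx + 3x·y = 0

Using integrating factor method:

General solution: y = Ce^(-3x^2/2)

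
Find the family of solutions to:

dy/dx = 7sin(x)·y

Separating variables and integrating:
ln|y| = -7cos(x) + C

General solution: y = Ce^(-7cos(x))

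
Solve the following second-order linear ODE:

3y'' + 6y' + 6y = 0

Characteristic equation: 3r² + 6r + 6 = 0
Divide by 3: r² + 2r + 2 = 0
Roots: r = -1 ± i (complex conjugates)
General solution: y = e^(-x)(C₁cos(x) + C₂sin(x))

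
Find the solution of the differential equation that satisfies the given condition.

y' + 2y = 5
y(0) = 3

General solution: y = 5/2 + Ce^(-2x)
Applying y(0) = 3: C = 3 - 5/2 = 1/2
Particular solution: y = 5/2 + (1/2)e^(-2x)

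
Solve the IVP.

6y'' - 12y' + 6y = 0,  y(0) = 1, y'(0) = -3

General solution: y = (C₁ + C₂x)e^x
Repeated root r = 1
Applying ICs: C₁ = 1, C₂ = -4
Particular solution: y = (1 - 4x)e^x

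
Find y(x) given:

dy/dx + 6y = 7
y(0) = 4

General solution: y = 7/6 + Ce^(-6x)
Applying y(0) = 4: C = 4 - 7/6 = 17/6
Particular solution: y = 7/6 + (17/6)e^(-6x)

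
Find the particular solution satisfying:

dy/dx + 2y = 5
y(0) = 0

General solution: y = 5/2 + Ce^(-2x)
Applying y(0) = 0: C = 0 - 5/2 = -5/2
Particular solution: y = 5/2 - (5/2)e^(-2x)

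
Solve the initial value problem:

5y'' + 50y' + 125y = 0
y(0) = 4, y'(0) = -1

General solution: y = (C₁ + C₂x)e^(-5x)
Repeated root r = -5
Applying ICs: C₁ = 4, C₂ = 19
Particular solution: y = (4 + 19x)e^(-5x)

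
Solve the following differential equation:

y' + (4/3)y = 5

Using integrating factor method:

General solution: y = 15/4 + Ce^(-4x/3)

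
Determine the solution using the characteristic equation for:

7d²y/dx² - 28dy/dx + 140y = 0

Characteristic equation: 7r² - 28r + 140 = 0
Divide by 7: r² - 4r + 20 = 0
Roots: r = 2 ± 4i (complex conjugates)
General solution: y = e^(2x)(C₁cos(4x) + C₂sin(4x))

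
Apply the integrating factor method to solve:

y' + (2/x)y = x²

Using integrating factor method:

General solution: y = (1/5)x^3 + Cx^(-2)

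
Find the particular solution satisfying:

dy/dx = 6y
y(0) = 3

General solution: y = Ce^(6x)
Applying IC y(0) = 3:
Particular solution: y = 3e^(6x)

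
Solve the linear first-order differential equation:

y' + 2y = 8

Using integrating factor method:

General solution: y = 4 + Ce^(-2x)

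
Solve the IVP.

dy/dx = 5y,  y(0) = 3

General solution: y = Ce^(5x)
Applying IC y(0) = 3:
Particular solution: y = 3e^(5x)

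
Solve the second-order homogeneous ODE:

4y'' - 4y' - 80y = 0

Characteristic equation: 4r² - 4r - 80 = 0
Divide by 4: r² - r - 20 = 0
Roots: r = 5, -4 (distinct real)
General solution: y = C₁e^(5x) + C₂e^(-4x)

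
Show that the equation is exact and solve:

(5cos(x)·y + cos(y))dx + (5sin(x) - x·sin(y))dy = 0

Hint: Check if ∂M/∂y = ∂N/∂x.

Verify exactness: ∂M/∂y = ∂N/∂x ✓
Find F(x,y) such that ∂F/∂x = M, ∂F/∂y = N
Solution: 5sin(x)·y + x·cos(y) = C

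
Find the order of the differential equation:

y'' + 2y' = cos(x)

The order is 2 (highest derivative is of order 2).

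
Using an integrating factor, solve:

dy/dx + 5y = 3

Using integrating factor method:

General solution: y = 3/5 + Ce^(-5x)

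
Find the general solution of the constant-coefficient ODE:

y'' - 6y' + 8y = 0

Characteristic equation: r² - 6r + 8 = 0
Roots: r = 4, 2 (distinct real)
General solution: y = C₁e^(4x) + C₂e^(2x)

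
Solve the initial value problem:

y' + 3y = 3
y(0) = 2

General solution: y = 1 + Ce^(-3x)
Applying y(0) = 2: C = 2 - 1 = 1
Particular solution: y = 1 + e^(-3x)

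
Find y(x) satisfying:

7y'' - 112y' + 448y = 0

Characteristic equation: 7r² - 112r + 448 = 0
Divide by 7: r² - 16r + 64 = 0
Factored: (r - 8)² = 0
Repeated root: r = 8
General solution: y = (C₁ + C₂x)e^(8x)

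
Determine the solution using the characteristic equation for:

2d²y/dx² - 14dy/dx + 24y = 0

Characteristic equation: 2r² - 14r + 24 = 0
Divide by 2: r² - 7r + 12 = 0
Roots: r = 4, 3 (distinct real)
General solution: y = C₁e^(4x) + C₂e^(3x)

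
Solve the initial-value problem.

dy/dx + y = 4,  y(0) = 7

General solution: y = 4 + Ce^(-x)
Applying y(0) = 7: C = 7 - 4 = 3
Particular solution: y = 4 + 3e^(-x)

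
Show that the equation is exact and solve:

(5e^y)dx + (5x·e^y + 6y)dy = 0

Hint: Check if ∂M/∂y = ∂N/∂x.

Verify exactness: ∂M/∂y = ∂N/∂x ✓
Find F(x,y) such that ∂F/∂x = M, ∂F/∂y = N
Solution: 5x·e^y + 3y² = C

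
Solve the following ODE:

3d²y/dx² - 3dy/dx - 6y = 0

Characteristic equation: 3r² - 3r - 6 = 0
Divide by 3: r² - r - 2 = 0
Roots: r = 2, -1 (distinct real)
General solution: y = C₁e^(2x) + C₂e^(-x)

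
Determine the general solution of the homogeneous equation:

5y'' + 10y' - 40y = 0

Characteristic equation: 5r² + 10r - 40 = 0
Divide by 5: r² + 2r - 8 = 0
Roots: r = 2, -4 (distinct real)
General solution: y = C₁e^(2x) + C₂e^(-4x)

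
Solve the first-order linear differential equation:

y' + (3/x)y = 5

Using integrating factor method:

General solution: y = (5/4)x + Cx^(-3)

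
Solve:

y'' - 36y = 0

Characteristic equation: r² - 36 = 0
Roots: r = 6, -6 (distinct real)
General solution: y = C₁e^(6x) + C₂e^(-6x)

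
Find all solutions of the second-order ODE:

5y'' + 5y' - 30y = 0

Characteristic equation: 5r² + 5r - 30 = 0
Divide by 5: r² + r - 6 = 0
Roots: r = 2, -3 (distinct real)
General solution: y = C₁e^(2x) + C₂e^(-3x)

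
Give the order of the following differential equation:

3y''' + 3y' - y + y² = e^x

The order is 3 (highest derivative is of order 3).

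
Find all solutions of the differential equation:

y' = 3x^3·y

Separating variables and integrating:
ln|y| = 3x^4/4 + C

General solution: y = Ce^(3x^4/4)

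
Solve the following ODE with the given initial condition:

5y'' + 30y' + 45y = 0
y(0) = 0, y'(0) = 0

General solution: y = (C₁ + C₂x)e^(-3x)
Repeated root r = -3
Applying ICs: C₁ = 0, C₂ = 0
Particular solution: y = 0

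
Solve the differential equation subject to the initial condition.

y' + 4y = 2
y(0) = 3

General solution: y = 1/2 + Ce^(-4x)
Applying y(0) = 3: C = 3 - 1/2 = 5/2
Particular solution: y = 1/2 + (5/2)e^(-4x)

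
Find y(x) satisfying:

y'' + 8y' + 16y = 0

Characteristic equation: r² + 8r + 16 = 0
Factored: (r + 4)² = 0
Repeated root: r = -4
General solution: y = (C₁ + C₂x)e^(-4x)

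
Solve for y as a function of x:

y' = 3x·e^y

Separating variables and integrating:
-e^(-y) = 3x²/2 + C

General solution: y = -ln(C - 3x²/2)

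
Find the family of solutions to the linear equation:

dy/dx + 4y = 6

Using integrating factor method:

General solution: y = 3/2 + Ce^(-4x)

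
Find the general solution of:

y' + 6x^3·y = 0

Using integrating factor method:

General solution: y = Ce^(-3x^4/2)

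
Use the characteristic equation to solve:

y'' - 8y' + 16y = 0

Characteristic equation: r² - 8r + 16 = 0
Factored: (r - 4)² = 0
Repeated root: r = 4
General solution: y = (C₁ + C₂x)e^(4x)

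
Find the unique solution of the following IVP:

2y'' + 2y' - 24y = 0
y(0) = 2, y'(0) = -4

General solution: y = C₁e^(3x) + C₂e^(-4x)
Applying ICs: C₁ = 4/7, C₂ = 10/7
Particular solution: y = (4/7)e^(3x) + (10/7)e^(-4x)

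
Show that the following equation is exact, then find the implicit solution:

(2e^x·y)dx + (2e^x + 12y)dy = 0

Verify exactness: ∂M/∂y = ∂N/∂x ✓
Find F(x,y) such that ∂F/∂x = M, ∂F/∂y = N
Solution: 2e^x·y + 6y² = C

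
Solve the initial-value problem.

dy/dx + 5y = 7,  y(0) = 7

General solution: y = 7/5 + Ce^(-5x)
Applying y(0) = 7: C = 7 - 7/5 = 28/5
Particular solution: y = 7/5 + (28/5)e^(-5x)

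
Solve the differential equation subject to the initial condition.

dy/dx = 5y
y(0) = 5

General solution: y = Ce^(5x)
Applying IC y(0) = 5:
Particular solution: y = 5e^(5x)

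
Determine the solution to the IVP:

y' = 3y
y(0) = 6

General solution: y = Ce^(3x)
Applying IC y(0) = 6:
Particular solution: y = 6e^(3x)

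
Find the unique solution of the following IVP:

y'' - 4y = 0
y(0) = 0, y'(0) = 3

General solution: y = C₁e^(2x) + C₂e^(-2x)
Applying ICs: C₁ = 3/4, C₂ = -3/4
Particular solution: y = (3/4)e^(2x) - (3/4)e^(-2x)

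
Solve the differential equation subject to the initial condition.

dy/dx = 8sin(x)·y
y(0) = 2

General solution: y = Ce^(-8cos(x))
Applying IC y(0) = 2:
Particular solution: y = 2e^(8(1-cos(x)))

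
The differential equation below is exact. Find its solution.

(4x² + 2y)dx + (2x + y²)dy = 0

Verify exactness: ∂M/∂y = ∂N/∂x ✓
Find F(x,y) such that ∂F/∂x = M, ∂F/∂y = N
Solution: 4x³/3 + 2xy + y³/3 = C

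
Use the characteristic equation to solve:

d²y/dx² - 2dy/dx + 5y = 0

Characteristic equation: r² - 2r + 5 = 0
Roots: r = 1 ± 2i (complex conjugates)
General solution: y = e^x(C₁cos(2x) + C₂sin(2x))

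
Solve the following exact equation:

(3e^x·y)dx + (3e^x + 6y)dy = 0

Verify exactness: ∂M/∂y = ∂N/∂x ✓
Find F(x,y) such that ∂F/∂x = M, ∂F/∂y = N
Solution: 3e^x·y + 3y² = C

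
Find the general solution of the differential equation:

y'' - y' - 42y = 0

Characteristic equation: r² - r - 42 = 0
Roots: r = 7, -6 (distinct real)
General solution: y = C₁e^(7x) + C₂e^(-6x)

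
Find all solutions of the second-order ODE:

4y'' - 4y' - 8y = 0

Characteristic equation: 4r² - 4r - 8 = 0
Divide by 4: r² - r - 2 = 0
Roots: r = 2, -1 (distinct real)
General solution: y = C₁e^(2x) + C₂e^(-x)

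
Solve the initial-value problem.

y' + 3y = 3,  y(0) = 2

General solution: y = 1 + Ce^(-3x)
Applying y(0) = 2: C = 2 - 1 = 1
Particular solution: y = 1 + e^(-3x)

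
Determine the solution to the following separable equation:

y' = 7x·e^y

Separating variables and integrating:
-e^(-y) = 7x²/2 + C

General solution: y = -ln(C - 7x²/2)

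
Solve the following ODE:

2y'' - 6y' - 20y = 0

Characteristic equation: 2r² - 6r - 20 = 0
Divide by 2: r² - 3r - 10 = 0
Roots: r = 5, -2 (distinct real)
General solution: y = C₁e^(5x) + C₂e^(-2x)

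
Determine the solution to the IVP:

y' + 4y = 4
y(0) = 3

General solution: y = 1 + Ce^(-4x)
Applying y(0) = 3: C = 3 - 1 = 2
Particular solution: y = 1 + 2e^(-4x)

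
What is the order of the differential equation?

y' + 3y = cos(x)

The order is 1 (highest derivative is of order 1).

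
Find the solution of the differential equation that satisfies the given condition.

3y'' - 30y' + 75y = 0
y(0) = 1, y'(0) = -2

General solution: y = (C₁ + C₂x)e^(5x)
Repeated root r = 5
Applying ICs: C₁ = 1, C₂ = -7
Particular solution: y = (1 - 7x)e^(5x)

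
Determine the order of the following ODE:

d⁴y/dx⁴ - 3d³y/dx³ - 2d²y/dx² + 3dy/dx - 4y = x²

The order is 4 (highest derivative is of order 4).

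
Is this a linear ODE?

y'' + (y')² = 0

No. Nonlinear ((y')² term)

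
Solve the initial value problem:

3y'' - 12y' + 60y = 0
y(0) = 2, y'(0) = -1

General solution: y = e^(2x)(C₁cos(4x) + C₂sin(4x))
Complex roots r = 2 ± 4i
Applying ICs: C₁ = 2, C₂ = -5/4
Particular solution: y = e^(2x)(2cos(4x) - (5/4)sin(4x))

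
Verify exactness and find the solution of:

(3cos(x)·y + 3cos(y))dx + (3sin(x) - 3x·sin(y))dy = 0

Verify exactness: ∂M/∂y = ∂N/∂x ✓
Find F(x,y) such that ∂F/∂x = M, ∂F/∂y = N
Solution: 3sin(x)·y + 3x·cos(y) = C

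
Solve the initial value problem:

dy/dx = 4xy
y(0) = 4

General solution: y = Ce^(2x²)
Applying IC y(0) = 4:
Particular solution: y = 4e^(2x²)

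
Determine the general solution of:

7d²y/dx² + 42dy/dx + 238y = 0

Characteristic equation: 7r² + 42r + 238 = 0
Divide by 7: r² + 6r + 34 = 0
Roots: r = -3 ± 5i (complex conjugates)
General solution: y = e^(-3x)(C₁cos(5x) + C₂sin(5x))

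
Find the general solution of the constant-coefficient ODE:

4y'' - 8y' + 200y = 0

Characteristic equation: 4r² - 8r + 200 = 0
Divide by 4: r² - 2r + 50 = 0
Roots: r = 1 ± 7i (complex conjugates)
General solution: y = e^x(C₁cos(7x) + C₂sin(7x))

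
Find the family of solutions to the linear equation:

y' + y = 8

Using integrating factor method:

General solution: y = 8 + Ce^(-x)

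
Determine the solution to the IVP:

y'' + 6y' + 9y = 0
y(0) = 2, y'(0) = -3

General solution: y = (C₁ + C₂x)e^(-3x)
Repeated root r = -3
Applying ICs: C₁ = 2, C₂ = 3
Particular solution: y = (2 + 3x)e^(-3x)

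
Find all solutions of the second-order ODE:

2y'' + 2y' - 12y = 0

Characteristic equation: 2r² + 2r - 12 = 0
Divide by 2: r² + r - 6 = 0
Roots: r = 2, -3 (distinct real)
General solution: y = C₁e^(2x) + C₂e^(-3x)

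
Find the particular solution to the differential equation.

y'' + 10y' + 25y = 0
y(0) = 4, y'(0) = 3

General solution: y = (C₁ + C₂x)e^(-5x)
Repeated root r = -5
Applying ICs: C₁ = 4, C₂ = 23
Particular solution: y = (4 + 23x)e^(-5x)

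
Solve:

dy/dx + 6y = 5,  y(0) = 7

General solution: y = 5/6 + Ce^(-6x)
Applying y(0) = 7: C = 7 - 5/6 = 37/6
Particular solution: y = 5/6 + (37/6)e^(-6x)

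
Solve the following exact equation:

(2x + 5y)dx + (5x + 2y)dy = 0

Verify exactness: ∂M/∂y = ∂N/∂x ✓
Find F(x,y) such that ∂F/∂x = M, ∂F/∂y = N
Solution: x² + 5xy + y² = C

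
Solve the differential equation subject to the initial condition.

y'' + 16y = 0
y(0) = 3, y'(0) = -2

General solution: y = C₁cos(4x) + C₂sin(4x)
Complex roots r = ±4i
Applying ICs: C₁ = 3, C₂ = -1/2
Particular solution: y = 3cos(4x) - (1/2)sin(4x)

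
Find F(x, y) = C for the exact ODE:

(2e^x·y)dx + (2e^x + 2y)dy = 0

Verify exactness: ∂M/∂y = ∂N/∂x ✓
Find F(x,y) such that ∂F/∂x = M, ∂F/∂y = N
Solution: 2e^x·y + y² = C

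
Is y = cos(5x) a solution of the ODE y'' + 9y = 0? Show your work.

Verification:
y'' = -25cos(5x)
y'' + 9y ≠ 0 (frequency mismatch: got 25 instead of 9)

No, it is not a solution.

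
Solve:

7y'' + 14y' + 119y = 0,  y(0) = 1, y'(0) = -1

General solution: y = e^(-x)(C₁cos(4x) + C₂sin(4x))
Complex roots r = -1 ± 4i
Applying ICs: C₁ = 1, C₂ = 0
Particular solution: y = e^(-x)(cos(4x))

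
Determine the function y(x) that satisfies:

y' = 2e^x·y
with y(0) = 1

General solution: y = Ce^(2e^x)
Applying IC y(0) = 1:
Particular solution: y = e^(2(e^x - 1))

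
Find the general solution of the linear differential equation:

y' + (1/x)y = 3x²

Using integrating factor method:

General solution: y = (3/4)x^3 + C/x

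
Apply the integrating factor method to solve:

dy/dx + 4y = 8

Using integrating factor method:

General solution: y = 2 + Ce^(-4x)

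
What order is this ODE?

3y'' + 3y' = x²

The order is 2 (highest derivative is of order 2).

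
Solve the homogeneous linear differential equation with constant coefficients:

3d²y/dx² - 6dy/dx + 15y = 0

Characteristic equation: 3r² - 6r + 15 = 0
Divide by 3: r² - 2r + 5 = 0
Roots: r = 1 ± 2i (complex conjugates)
General solution: y = e^x(C₁cos(2x) + C₂sin(2x))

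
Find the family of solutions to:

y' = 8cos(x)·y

Separating variables and integrating:
ln|y| = 8sin(x) + C

General solution: y = Ce^(8sin(x))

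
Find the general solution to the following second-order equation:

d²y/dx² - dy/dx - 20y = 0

Characteristic equation: r² - r - 20 = 0
Roots: r = 5, -4 (distinct real)
General solution: y = C₁e^(5x) + C₂e^(-4x)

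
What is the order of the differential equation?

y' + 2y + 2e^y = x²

The order is 1 (highest derivative is of order 1).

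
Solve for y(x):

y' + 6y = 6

Using integrating factor method:

General solution: y = 1 + Ce^(-6x)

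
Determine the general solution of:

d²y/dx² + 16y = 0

Characteristic equation: r² + 16 = 0
Roots: r = ±4i (complex conjugates)
General solution: y = C₁cos(4x) + C₂sin(4x)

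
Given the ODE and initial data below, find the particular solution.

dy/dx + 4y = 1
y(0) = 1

General solution: y = 1/4 + Ce^(-4x)
Applying y(0) = 1: C = 1 - 1/4 = 3/4
Particular solution: y = 1/4 + (3/4)e^(-4x)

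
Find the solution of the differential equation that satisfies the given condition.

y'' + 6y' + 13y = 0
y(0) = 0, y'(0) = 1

General solution: y = e^(-3x)(C₁cos(2x) + C₂sin(2x))
Complex roots r = -3 ± 2i
Applying ICs: C₁ = 0, C₂ = 1/2
Particular solution: y = e^(-3x)((1/2)sin(2x))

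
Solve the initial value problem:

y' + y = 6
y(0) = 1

General solution: y = 6 + Ce^(-x)
Applying y(0) = 1: C = 1 - 6 = -5
Particular solution: y = 6 - 5e^(-x)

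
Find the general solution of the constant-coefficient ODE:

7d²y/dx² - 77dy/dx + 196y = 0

Characteristic equation: 7r² - 77r + 196 = 0
Divide by 7: r² - 11r + 28 = 0
Roots: r = 4, 7 (distinct real)
General solution: y = C₁e^(4x) + C₂e^(7x)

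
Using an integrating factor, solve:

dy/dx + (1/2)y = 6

Using integrating factor method:

General solution: y = 12 + Ce^(-x/2)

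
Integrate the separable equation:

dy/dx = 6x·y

Separating variables and integrating:
ln|y| = 3x^2 + C

General solution: y = Ce^(3x^2)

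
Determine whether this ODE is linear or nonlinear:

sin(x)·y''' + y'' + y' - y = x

Linear (y and its derivatives appear to the first power only, no products of y terms)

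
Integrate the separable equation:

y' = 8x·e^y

Separating variables and integrating:
-e^(-y) = 4x² + C

General solution: y = -ln(C - 4x²)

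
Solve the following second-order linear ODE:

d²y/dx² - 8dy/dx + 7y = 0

Characteristic equation: r² - 8r + 7 = 0
Roots: r = 1, 7 (distinct real)
General solution: y = C₁e^x + C₂e^(7x)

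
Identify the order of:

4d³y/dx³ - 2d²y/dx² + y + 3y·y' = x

The order is 3 (highest derivative is of order 3).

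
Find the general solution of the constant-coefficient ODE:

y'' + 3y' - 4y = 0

Characteristic equation: r² + 3r - 4 = 0
Roots: r = 1, -4 (distinct real)
General solution: y = C₁e^x + C₂e^(-4x)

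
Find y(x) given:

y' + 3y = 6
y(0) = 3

General solution: y = 2 + Ce^(-3x)
Applying y(0) = 3: C = 3 - 2 = 1
Particular solution: y = 2 + e^(-3x)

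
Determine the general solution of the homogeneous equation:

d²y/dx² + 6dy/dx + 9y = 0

Characteristic equation: r² + 6r + 9 = 0
Factored: (r + 3)² = 0
Repeated root: r = -3
General solution: y = (C₁ + C₂x)e^(-3x)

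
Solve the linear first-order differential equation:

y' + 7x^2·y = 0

Using integrating factor method:

General solution: y = Ce^(-7x^3/3)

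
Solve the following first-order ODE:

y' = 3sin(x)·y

Separating variables and integrating:
ln|y| = -3cos(x) + C

General solution: y = Ce^(-3cos(x))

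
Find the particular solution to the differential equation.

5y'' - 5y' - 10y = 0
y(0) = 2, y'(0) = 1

General solution: y = C₁e^(2x) + C₂e^(-x)
Applying ICs: C₁ = 1, C₂ = 1
Particular solution: y = e^(2x) + e^(-x)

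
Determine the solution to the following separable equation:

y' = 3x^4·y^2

Separating variables and integrating:
-1/y = 3x^5/5 + C

General solution: y^-1 = (-3/5)x^5 + C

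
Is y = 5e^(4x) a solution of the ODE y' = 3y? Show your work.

Verification:
y = 5e^(4x)
y' = 20e^(4x)
But 3y = 15e^(4x)
y' ≠ 3y — the derivative does not match

No, it is not a solution.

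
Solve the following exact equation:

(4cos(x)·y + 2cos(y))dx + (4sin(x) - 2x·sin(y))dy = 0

Verify exactness: ∂M/∂y = ∂N/∂x ✓
Find F(x,y) such that ∂F/∂x = M, ∂F/∂y = N
Solution: 4sin(x)·y + 2x·cos(y) = C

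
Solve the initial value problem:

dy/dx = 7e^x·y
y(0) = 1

General solution: y = Ce^(7e^x)
Applying IC y(0) = 1:
Particular solution: y = e^(7(e^x - 1))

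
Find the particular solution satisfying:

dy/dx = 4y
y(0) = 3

General solution: y = Ce^(4x)
Applying IC y(0) = 3:
Particular solution: y = 3e^(4x)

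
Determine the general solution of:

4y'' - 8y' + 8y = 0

Characteristic equation: 4r² - 8r + 8 = 0
Divide by 4: r² - 2r + 2 = 0
Roots: r = 1 ± i (complex conjugates)
General solution: y = e^x(C₁cos(x) + C₂sin(x))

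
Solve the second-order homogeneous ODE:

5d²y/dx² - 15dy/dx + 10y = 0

Characteristic equation: 5r² - 15r + 10 = 0
Divide by 5: r² - 3r + 2 = 0
Roots: r = 1, 2 (distinct real)
General solution: y = C₁e^x + C₂e^(2x)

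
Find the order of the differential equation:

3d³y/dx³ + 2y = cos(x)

The order is 3 (highest derivative is of order 3).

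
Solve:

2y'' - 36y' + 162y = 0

Characteristic equation: 2r² - 36r + 162 = 0
Divide by 2: r² - 18r + 81 = 0
Factored: (r - 9)² = 0
Repeated root: r = 9
General solution: y = (C₁ + C₂x)e^(9x)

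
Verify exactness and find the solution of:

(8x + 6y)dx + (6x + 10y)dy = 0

Verify exactness: ∂M/∂y = ∂N/∂x ✓
Find F(x,y) such that ∂F/∂x = M, ∂F/∂y = N
Solution: 4x² + 6xy + 5y² = C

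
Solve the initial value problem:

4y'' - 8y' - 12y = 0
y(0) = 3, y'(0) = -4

General solution: y = C₁e^(3x) + C₂e^(-x)
Applying ICs: C₁ = -1/4, C₂ = 13/4
Particular solution: y = -(1/4)e^(3x) + (13/4)e^(-x)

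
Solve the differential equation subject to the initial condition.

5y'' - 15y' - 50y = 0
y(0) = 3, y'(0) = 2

General solution: y = C₁e^(5x) + C₂e^(-2x)
Applying ICs: C₁ = 8/7, C₂ = 13/7
Particular solution: y = (8/7)e^(5x) + (13/7)e^(-2x)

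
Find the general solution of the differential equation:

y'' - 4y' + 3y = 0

Characteristic equation: r² - 4r + 3 = 0
Roots: r = 3, 1 (distinct real)
General solution: y = C₁e^(3x) + C₂e^x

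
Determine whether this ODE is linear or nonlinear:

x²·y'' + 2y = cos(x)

Linear (y and its derivatives appear to the first power only, no products of y terms)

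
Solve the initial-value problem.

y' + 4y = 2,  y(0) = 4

General solution: y = 1/2 + Ce^(-4x)
Applying y(0) = 4: C = 4 - 1/2 = 7/2
Particular solution: y = 1/2 + (7/2)e^(-4x)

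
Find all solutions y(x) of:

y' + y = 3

Using integrating factor method:

General solution: y = 3 + Ce^(-x)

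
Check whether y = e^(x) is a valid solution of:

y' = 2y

Verification:
y = e^(x)
y' = e^(x)
But 2y = 2e^(x)
y' ≠ 2y — the derivative does not match

No, it is not a solution.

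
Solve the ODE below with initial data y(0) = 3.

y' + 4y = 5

General solution: y = 5/4 + Ce^(-4x)
Applying y(0) = 3: C = 3 - 5/4 = 7/4
Particular solution: y = 5/4 + (7/4)e^(-4x)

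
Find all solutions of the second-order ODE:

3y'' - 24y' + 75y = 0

Characteristic equation: 3r² - 24r + 75 = 0
Divide by 3: r² - 8r + 25 = 0
Roots: r = 4 ± 3i (complex conjugates)
General solution: y = e^(4x)(C₁cos(3x) + C₂sin(3x))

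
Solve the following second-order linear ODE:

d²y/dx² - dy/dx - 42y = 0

Characteristic equation: r² - r - 42 = 0
Roots: r = 7, -6 (distinct real)
General solution: y = C₁e^(7x) + C₂e^(-6x)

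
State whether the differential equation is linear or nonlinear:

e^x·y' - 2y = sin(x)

Linear (y and its derivatives appear to the first power only, no products of y terms)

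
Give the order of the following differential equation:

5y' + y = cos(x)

The order is 1 (highest derivative is of order 1).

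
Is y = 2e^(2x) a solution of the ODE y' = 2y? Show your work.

Verification:
y = 2e^(2x)
y' = 4e^(2x)
2y = 4e^(2x)
y' = 2y ✓

Yes, it is a solution.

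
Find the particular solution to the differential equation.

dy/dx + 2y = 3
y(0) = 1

General solution: y = 3/2 + Ce^(-2x)
Applying y(0) = 1: C = 1 - 3/2 = -1/2
Particular solution: y = 3/2 - (1/2)e^(-2x)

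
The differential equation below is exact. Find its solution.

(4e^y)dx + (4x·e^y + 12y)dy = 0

Verify exactness: ∂M/∂y = ∂N/∂x ✓
Find F(x,y) such that ∂F/∂x = M, ∂F/∂y = N
Solution: 4x·e^y + 6y² = C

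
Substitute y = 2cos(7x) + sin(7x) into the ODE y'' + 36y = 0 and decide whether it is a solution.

Verification:
y'' = -98cos(7x) - 49sin(7x)
y'' + 36y ≠ 0 (frequency mismatch: got 49 instead of 36)

No, it is not a solution.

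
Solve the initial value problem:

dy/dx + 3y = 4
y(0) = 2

General solution: y = 4/3 + Ce^(-3x)
Applying y(0) = 2: C = 2 - 4/3 = 2/3
Particular solution: y = 4/3 + (2/3)e^(-3x)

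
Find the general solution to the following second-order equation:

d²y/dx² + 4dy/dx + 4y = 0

Characteristic equation: r² + 4r + 4 = 0
Factored: (r + 2)² = 0
Repeated root: r = -2
General solution: y = (C₁ + C₂x)e^(-2x)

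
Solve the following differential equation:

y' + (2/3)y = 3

Using integrating factor method:

General solution: y = 9/2 + Ce^(-2x/3)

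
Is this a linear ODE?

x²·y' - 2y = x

Yes. Linear (y and its derivatives appear to the first power only, no products of y terms)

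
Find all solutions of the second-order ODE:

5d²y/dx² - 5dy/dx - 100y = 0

Characteristic equation: 5r² - 5r - 100 = 0
Divide by 5: r² - r - 20 = 0
Roots: r = 5, -4 (distinct real)
General solution: y = C₁e^(5x) + C₂e^(-4x)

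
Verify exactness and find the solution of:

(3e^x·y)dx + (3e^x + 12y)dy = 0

Verify exactness: ∂M/∂y = ∂N/∂x ✓
Find F(x,y) such that ∂F/∂x = M, ∂F/∂y = N
Solution: 3e^x·y + 6y² = C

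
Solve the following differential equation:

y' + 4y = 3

Using integrating factor method:

General solution: y = 3/4 + Ce^(-4x)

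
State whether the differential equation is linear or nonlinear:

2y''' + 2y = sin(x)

Linear (y and its derivatives appear to the first power only, no products of y terms)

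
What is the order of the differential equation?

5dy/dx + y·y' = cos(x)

The order is 1 (highest derivative is of order 1).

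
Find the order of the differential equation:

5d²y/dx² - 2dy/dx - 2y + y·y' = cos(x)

The order is 2 (highest derivative is of order 2).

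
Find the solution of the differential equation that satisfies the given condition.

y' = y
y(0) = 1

General solution: y = Ce^x
Applying IC y(0) = 1:
Particular solution: y = e^x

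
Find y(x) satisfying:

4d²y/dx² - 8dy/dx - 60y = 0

Characteristic equation: 4r² - 8r - 60 = 0
Divide by 4: r² - 2r - 15 = 0
Roots: r = 5, -3 (distinct real)
General solution: y = C₁e^(5x) + C₂e^(-3x)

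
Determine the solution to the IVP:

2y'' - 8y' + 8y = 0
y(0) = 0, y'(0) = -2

General solution: y = (C₁ + C₂x)e^(2x)
Repeated root r = 2
Applying ICs: C₁ = 0, C₂ = -2
Particular solution: y = -2xe^(2x)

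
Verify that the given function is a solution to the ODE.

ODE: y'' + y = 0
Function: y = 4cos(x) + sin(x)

Verification:
y'' = -4cos(x) - sin(x)
y'' + y = 0 ✓

Yes, it is a solution.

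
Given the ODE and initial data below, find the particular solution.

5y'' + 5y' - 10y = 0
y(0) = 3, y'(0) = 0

General solution: y = C₁e^x + C₂e^(-2x)
Applying ICs: C₁ = 2, C₂ = 1
Particular solution: y = 2e^x + e^(-2x)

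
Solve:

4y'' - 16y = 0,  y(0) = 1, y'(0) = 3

General solution: y = C₁e^(2x) + C₂e^(-2x)
Applying ICs: C₁ = 5/4, C₂ = -1/4
Particular solution: y = (5/4)e^(2x) - (1/4)e^(-2x)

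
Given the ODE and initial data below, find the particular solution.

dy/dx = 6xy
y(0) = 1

General solution: y = Ce^(3x²)
Applying IC y(0) = 1:
Particular solution: y = e^(3x²)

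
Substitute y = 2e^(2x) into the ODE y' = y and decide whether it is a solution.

Verification:
y = 2e^(2x)
y' = 4e^(2x)
But y = 2e^(2x)
y' ≠ y — the derivative does not match

No, it is not a solution.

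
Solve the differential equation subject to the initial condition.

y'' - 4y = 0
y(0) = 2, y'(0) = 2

General solution: y = C₁e^(2x) + C₂e^(-2x)
Applying ICs: C₁ = 3/2, C₂ = 1/2
Particular solution: y = (3/2)e^(2x) + (1/2)e^(-2x)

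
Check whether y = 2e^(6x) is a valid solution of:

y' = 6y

Verification:
y = 2e^(6x)
y' = 12e^(6x)
6y = 12e^(6x)
y' = 6y ✓

Yes, it is a solution.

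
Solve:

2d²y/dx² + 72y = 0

Characteristic equation: 2r² + 72 = 0
Divide by 2: r² + 36 = 0
Roots: r = ±6i (complex conjugates)
General solution: y = C₁cos(6x) + C₂sin(6x)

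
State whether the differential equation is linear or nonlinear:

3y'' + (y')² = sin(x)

Nonlinear ((y')² term)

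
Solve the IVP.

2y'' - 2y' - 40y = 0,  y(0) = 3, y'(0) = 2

General solution: y = C₁e^(5x) + C₂e^(-4x)
Applying ICs: C₁ = 14/9, C₂ = 13/9
Particular solution: y = (14/9)e^(5x) + (13/9)e^(-4x)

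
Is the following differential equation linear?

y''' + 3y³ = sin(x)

No. Nonlinear (y³ term)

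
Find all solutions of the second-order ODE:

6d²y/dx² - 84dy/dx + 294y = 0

Characteristic equation: 6r² - 84r + 294 = 0
Divide by 6: r² - 14r + 49 = 0
Factored: (r - 7)² = 0
Repeated root: r = 7
General solution: y = (C₁ + C₂x)e^(7x)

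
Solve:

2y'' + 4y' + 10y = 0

Characteristic equation: 2r² + 4r + 10 = 0
Divide by 2: r² + 2r + 5 = 0
Roots: r = -1 ± 2i (complex conjugates)
General solution: y = e^(-x)(C₁cos(2x) + C₂sin(2x))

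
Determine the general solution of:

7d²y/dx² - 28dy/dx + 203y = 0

Characteristic equation: 7r² - 28r + 203 = 0
Divide by 7: r² - 4r + 29 = 0
Roots: r = 2 ± 5i (complex conjugates)
General solution: y = e^(2x)(C₁cos(5x) + C₂sin(5x))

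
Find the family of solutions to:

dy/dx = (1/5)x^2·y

Separating variables and integrating:
ln|y| = x^3/15 + C

General solution: y = Ce^(x^3/15)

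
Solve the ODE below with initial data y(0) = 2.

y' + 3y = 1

General solution: y = 1/3 + Ce^(-3x)
Applying y(0) = 2: C = 2 - 1/3 = 5/3
Particular solution: y = 1/3 + (5/3)e^(-3x)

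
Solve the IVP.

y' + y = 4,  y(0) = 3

General solution: y = 4 + Ce^(-x)
Applying y(0) = 3: C = 3 - 4 = -1
Particular solution: y = 4 - e^(-x)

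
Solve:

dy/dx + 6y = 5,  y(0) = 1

General solution: y = 5/6 + Ce^(-6x)
Applying y(0) = 1: C = 1 - 5/6 = 1/6
Particular solution: y = 5/6 + (1/6)e^(-6x)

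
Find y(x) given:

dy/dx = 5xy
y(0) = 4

General solution: y = Ce^(5x²/2)
Applying IC y(0) = 4:
Particular solution: y = 4e^(5x²/2)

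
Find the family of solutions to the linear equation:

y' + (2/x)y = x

Using integrating factor method:

General solution: y = (1/4)x^2 + Cx^(-2)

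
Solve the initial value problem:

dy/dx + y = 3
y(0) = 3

General solution: y = 3 + Ce^(-x)
Applying y(0) = 3: C = 3 - 3 = 0
Particular solution: y = 3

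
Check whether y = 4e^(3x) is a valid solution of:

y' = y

Verification:
y = 4e^(3x)
y' = 12e^(3x)
But y = 4e^(3x)
y' ≠ y — the derivative does not match

No, it is not a solution.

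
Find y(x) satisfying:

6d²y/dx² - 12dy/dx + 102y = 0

Characteristic equation: 6r² - 12r + 102 = 0
Divide by 6: r² - 2r + 17 = 0
Roots: r = 1 ± 4i (complex conjugates)
General solution: y = e^x(C₁cos(4x) + C₂sin(4x))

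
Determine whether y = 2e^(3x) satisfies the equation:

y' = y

Verification:
y = 2e^(3x)
y' = 6e^(3x)
But y = 2e^(3x)
y' ≠ y — the derivative does not match

No, it is not a solution.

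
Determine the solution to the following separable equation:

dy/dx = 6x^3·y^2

Separating variables and integrating:
-1/y = 3x^4/2 + C

General solution: y^-1 = (-3/2)x^4 + C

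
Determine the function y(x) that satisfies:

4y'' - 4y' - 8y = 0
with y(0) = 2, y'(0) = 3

General solution: y = C₁e^(2x) + C₂e^(-x)
Applying ICs: C₁ = 5/3, C₂ = 1/3
Particular solution: y = (5/3)e^(2x) + (1/3)e^(-x)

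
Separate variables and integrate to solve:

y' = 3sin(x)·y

Separating variables and integrating:
ln|y| = -3cos(x) + C

General solution: y = Ce^(-3cos(x))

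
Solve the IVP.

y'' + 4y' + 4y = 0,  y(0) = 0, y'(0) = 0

General solution: y = (C₁ + C₂x)e^(-2x)
Repeated root r = -2
Applying ICs: C₁ = 0, C₂ = 0
Particular solution: y = 0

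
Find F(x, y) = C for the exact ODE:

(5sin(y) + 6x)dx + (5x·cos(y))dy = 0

Verify exactness: ∂M/∂y = ∂N/∂x ✓
Find F(x,y) such that ∂F/∂x = M, ∂F/∂y = N
Solution: 5x·sin(y) + 3x² = C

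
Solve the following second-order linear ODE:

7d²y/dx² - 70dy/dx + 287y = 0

Characteristic equation: 7r² - 70r + 287 = 0
Divide by 7: r² - 10r + 41 = 0
Roots: r = 5 ± 4i (complex conjugates)
General solution: y = e^(5x)(C₁cos(4x) + C₂sin(4x))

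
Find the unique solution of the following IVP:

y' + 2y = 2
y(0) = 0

General solution: y = 1 + Ce^(-2x)
Applying y(0) = 0: C = 0 - 1 = -1
Particular solution: y = 1 - e^(-2x)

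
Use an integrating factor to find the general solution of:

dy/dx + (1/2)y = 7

Using integrating factor method:

General solution: y = 14 + Ce^(-x/2)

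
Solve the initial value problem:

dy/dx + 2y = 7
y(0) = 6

General solution: y = 7/2 + Ce^(-2x)
Applying y(0) = 6: C = 6 - 7/2 = 5/2
Particular solution: y = 7/2 + (5/2)e^(-2x)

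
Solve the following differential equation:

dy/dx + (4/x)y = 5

Using integrating factor method:

General solution: y = x + Cx^(-4)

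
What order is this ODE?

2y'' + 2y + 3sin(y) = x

The order is 2 (highest derivative is of order 2).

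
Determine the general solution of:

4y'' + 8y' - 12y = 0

Characteristic equation: 4r² + 8r - 12 = 0
Divide by 4: r² + 2r - 3 = 0
Roots: r = 1, -3 (distinct real)
General solution: y = C₁e^x + C₂e^(-3x)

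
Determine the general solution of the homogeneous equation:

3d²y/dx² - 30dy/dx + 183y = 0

Characteristic equation: 3r² - 30r + 183 = 0
Divide by 3: r² - 10r + 61 = 0
Roots: r = 5 ± 6i (complex conjugates)
General solution: y = e^(5x)(C₁cos(6x) + C₂sin(6x))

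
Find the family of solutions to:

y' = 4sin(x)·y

Separating variables and integrating:
ln|y| = -4cos(x) + C

General solution: y = Ce^(-4cos(x))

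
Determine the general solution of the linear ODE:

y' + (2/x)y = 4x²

Using integrating factor method:

General solution: y = (4/5)x^3 + Cx^(-2)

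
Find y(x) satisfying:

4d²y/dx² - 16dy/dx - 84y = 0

Characteristic equation: 4r² - 16r - 84 = 0
Divide by 4: r² - 4r - 21 = 0
Roots: r = 7, -3 (distinct real)
General solution: y = C₁e^(7x) + C₂e^(-3x)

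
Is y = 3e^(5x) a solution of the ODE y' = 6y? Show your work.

Verification:
y = 3e^(5x)
y' = 15e^(5x)
But 6y = 18e^(5x)
y' ≠ 6y — the derivative does not match

No, it is not a solution.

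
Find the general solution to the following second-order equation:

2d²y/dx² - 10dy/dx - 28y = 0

Characteristic equation: 2r² - 10r - 28 = 0
Divide by 2: r² - 5r - 14 = 0
Roots: r = 7, -2 (distinct real)
General solution: y = C₁e^(7x) + C₂e^(-2x)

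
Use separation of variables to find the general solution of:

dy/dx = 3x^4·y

Separating variables and integrating:
ln|y| = 3x^5/5 + C

General solution: y = Ce^(3x^5/5)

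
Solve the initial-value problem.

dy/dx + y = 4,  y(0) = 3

General solution: y = 4 + Ce^(-x)
Applying y(0) = 3: C = 3 - 4 = -1
Particular solution: y = 4 - e^(-x)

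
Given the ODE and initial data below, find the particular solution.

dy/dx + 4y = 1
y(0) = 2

General solution: y = 1/4 + Ce^(-4x)
Applying y(0) = 2: C = 2 - 1/4 = 7/4
Particular solution: y = 1/4 + (7/4)e^(-4x)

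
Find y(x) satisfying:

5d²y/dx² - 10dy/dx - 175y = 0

Characteristic equation: 5r² - 10r - 175 = 0
Divide by 5: r² - 2r - 35 = 0
Roots: r = 7, -5 (distinct real)
General solution: y = C₁e^(7x) + C₂e^(-5x)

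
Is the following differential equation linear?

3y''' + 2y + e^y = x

No. Nonlinear (e^y is nonlinear in y)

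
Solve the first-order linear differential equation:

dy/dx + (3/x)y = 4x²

Using integrating factor method:

General solution: y = (2/3)x^3 + Cx^(-3)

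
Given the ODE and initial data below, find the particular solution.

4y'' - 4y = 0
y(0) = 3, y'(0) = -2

General solution: y = C₁e^x + C₂e^(-x)
Applying ICs: C₁ = 1/2, C₂ = 5/2
Particular solution: y = (1/2)e^x + (5/2)e^(-x)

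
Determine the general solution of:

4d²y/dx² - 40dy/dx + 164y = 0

Characteristic equation: 4r² - 40r + 164 = 0
Divide by 4: r² - 10r + 41 = 0
Roots: r = 5 ± 4i (complex conjugates)
General solution: y = e^(5x)(C₁cos(4x) + C₂sin(4x))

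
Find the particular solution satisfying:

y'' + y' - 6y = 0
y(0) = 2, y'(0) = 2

General solution: y = C₁e^(2x) + C₂e^(-3x)
Applying ICs: C₁ = 8/5, C₂ = 2/5
Particular solution: y = (8/5)e^(2x) + (2/5)e^(-3x)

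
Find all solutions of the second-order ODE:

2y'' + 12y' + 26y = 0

Characteristic equation: 2r² + 12r + 26 = 0
Divide by 2: r² + 6r + 13 = 0
Roots: r = -3 ± 2i (complex conjugates)
General solution: y = e^(-3x)(C₁cos(2x) + C₂sin(2x))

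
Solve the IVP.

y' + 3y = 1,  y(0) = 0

General solution: y = 1/3 + Ce^(-3x)
Applying y(0) = 0: C = 0 - 1/3 = -1/3
Particular solution: y = 1/3 - (1/3)e^(-3x)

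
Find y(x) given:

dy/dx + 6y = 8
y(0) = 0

General solution: y = 4/3 + Ce^(-6x)
Applying y(0) = 0: C = 0 - 4/3 = -4/3
Particular solution: y = 4/3 - (4/3)e^(-6x)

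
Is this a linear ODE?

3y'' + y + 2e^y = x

No. Nonlinear (e^y is nonlinear in y)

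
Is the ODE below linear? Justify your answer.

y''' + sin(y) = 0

No. Nonlinear (sin(y) is nonlinear in y)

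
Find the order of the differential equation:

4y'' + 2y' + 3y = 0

The order is 2 (highest derivative is of order 2).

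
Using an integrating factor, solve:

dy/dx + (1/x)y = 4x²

Using integrating factor method:

General solution: y = x^3 + C/x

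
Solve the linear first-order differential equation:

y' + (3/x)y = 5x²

Using integrating factor method:

General solution: y = (5/6)x^3 + Cx^(-3)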